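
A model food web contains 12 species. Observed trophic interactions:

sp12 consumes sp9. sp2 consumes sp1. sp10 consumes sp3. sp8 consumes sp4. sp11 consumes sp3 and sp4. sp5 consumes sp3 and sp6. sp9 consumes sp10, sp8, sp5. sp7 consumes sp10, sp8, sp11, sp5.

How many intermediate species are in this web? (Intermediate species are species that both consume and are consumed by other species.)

Intermediate species (has both prey and predators): sp11, sp8, sp10, sp5, sp9.
Count: 5.

5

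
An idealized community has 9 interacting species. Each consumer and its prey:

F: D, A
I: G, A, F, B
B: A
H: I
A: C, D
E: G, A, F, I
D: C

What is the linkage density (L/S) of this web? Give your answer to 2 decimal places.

There are L = 15 links among S = 9 species.
L/S = 15/9 = 1.6667 ≈ 1.67.

L/S = 1.67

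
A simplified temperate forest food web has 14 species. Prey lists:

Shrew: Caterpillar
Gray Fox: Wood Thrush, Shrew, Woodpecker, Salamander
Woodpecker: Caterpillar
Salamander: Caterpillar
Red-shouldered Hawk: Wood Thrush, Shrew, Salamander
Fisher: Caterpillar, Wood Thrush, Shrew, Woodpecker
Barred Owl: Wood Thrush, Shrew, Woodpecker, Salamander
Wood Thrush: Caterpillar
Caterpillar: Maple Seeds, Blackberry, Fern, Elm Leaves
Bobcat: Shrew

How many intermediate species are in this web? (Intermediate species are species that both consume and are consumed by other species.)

Intermediate species (has both prey and predators): Caterpillar, Wood Thrush, Shrew, Woodpecker, Salamander.
Count: 5.

5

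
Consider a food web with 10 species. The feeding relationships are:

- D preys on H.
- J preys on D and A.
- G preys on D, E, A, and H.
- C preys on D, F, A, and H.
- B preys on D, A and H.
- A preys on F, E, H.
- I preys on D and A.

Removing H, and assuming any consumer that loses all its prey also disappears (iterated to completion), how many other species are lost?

Remove H.
Round 1: D (all prey gone) → extinct.
No further losses. Total secondary extinctions: 1.

1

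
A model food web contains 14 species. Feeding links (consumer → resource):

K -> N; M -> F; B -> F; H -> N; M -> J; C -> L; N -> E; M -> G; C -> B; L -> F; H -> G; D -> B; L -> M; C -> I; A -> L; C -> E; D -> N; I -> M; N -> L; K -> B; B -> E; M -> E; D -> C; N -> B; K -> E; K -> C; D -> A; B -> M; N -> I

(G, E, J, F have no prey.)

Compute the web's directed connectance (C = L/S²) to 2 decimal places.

The web has S = 14 species and L = 29 feeding links.
C = L / S² = 29 / 196 = 0.1480 ≈ 0.15.

C = 0.15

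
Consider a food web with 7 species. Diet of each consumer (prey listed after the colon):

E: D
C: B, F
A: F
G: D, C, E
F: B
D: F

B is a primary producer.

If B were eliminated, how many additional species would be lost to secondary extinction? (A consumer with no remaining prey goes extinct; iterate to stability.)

Remove B.
Round 1: F (all prey gone) → extinct.
Round 2: D (all prey gone), C (all prey gone), A (all prey gone) → extinct.
Round 3: E (all prey gone) → extinct.
Round 4: G (all prey gone) → extinct.
No further losses. Total secondary extinctions: 6.

6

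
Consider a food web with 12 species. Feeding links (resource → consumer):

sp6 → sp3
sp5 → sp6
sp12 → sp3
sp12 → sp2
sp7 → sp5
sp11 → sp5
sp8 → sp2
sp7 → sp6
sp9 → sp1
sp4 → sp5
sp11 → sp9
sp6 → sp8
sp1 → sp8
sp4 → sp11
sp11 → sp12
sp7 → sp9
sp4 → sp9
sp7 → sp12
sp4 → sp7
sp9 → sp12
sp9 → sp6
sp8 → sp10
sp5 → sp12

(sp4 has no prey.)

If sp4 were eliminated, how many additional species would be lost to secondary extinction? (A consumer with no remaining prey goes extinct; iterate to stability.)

Remove sp4.
Round 1: sp11 (all prey gone), sp7 (all prey gone) → extinct.
Round 2: sp5 (all prey gone), sp9 (all prey gone) → extinct.
Round 3: sp6 (all prey gone), sp1 (all prey gone), sp12 (all prey gone) → extinct.
Round 4: sp3 (all prey gone), sp8 (all prey gone) → extinct.
Round 5: sp2 (all prey gone), sp10 (all prey gone) → extinct.
No further losses. Total secondary extinctions: 11.

11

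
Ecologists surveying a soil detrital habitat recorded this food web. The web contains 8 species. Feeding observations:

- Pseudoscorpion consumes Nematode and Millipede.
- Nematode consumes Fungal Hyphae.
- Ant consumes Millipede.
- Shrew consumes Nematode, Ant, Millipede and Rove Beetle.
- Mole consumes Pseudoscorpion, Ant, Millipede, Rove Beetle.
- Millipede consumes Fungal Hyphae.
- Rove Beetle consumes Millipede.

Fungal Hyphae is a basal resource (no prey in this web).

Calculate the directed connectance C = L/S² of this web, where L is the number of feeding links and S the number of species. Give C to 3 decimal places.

C = 0.219

The web has S = 8 species and L = 14 feeding links.
C = L / S² = 14 / 64 = 0.2188 ≈ 0.219.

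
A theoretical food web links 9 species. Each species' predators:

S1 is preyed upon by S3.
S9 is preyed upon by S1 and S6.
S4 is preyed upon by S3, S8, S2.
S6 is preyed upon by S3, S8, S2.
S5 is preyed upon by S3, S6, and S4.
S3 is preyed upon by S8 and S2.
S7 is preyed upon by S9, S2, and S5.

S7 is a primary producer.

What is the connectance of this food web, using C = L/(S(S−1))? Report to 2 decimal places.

The web has S = 9 species and L = 17 feeding links.
C = L / (S(S−1)) = 17 / 72 = 0.2361 ≈ 0.24.

C = 0.24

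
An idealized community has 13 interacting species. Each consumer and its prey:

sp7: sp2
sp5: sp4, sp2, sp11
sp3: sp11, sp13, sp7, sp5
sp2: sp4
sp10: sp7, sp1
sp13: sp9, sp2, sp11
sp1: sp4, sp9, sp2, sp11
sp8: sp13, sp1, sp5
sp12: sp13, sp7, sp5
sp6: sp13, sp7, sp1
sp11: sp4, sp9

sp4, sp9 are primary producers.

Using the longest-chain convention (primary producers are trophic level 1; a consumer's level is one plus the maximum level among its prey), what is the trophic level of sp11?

Trophic level 2

sp4 is a producer → level 1.
sp11 eats sp4 (level 1); other prey at levels: sp9 1 → level 2.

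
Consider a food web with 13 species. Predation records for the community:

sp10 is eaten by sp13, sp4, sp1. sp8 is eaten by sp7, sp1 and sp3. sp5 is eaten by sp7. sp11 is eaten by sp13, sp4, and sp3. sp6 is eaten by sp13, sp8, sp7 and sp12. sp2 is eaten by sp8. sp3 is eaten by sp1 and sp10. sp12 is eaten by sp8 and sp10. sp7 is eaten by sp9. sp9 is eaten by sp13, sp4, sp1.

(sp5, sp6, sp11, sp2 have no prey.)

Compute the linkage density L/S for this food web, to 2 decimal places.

L/S = 1.77

There are L = 23 links among S = 13 species.
L/S = 23/13 = 1.7692 ≈ 1.77.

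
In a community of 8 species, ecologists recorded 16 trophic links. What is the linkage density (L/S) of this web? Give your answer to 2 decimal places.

There are L = 16 links among S = 8 species.
L/S = 16/8 = 2.0000 ≈ 2.00.

L/S = 2.00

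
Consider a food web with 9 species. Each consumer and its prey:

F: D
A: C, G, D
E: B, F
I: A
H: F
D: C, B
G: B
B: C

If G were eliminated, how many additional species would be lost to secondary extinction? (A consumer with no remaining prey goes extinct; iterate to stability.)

Remove G.
Every predator of it retains at least one other prey: A still has C, D.
No consumer loses all prey, so no secondary extinctions occur.

0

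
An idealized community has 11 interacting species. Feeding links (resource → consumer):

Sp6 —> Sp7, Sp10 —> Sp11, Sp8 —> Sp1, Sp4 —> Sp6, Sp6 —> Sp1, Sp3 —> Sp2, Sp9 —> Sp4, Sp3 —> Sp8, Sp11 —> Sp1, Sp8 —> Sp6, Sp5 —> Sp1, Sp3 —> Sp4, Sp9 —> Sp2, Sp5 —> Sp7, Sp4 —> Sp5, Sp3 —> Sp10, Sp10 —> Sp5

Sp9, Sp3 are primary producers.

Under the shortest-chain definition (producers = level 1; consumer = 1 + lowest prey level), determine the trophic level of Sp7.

Sp3 is a producer → level 1.
Sp10 eats Sp3 → level 2.
Sp5 eats Sp10 → level 3.
Sp7 eats Sp5 → level 4.
No prey of Sp7 is below level 3, so 4 is the minimum.

Trophic level 4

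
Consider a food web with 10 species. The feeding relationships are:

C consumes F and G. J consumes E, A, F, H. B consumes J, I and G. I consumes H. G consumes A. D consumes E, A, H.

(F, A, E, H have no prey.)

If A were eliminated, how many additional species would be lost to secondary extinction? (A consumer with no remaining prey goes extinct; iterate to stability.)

Remove A.
Round 1: G (all prey gone) → extinct.
No further losses. Total secondary extinctions: 1.

1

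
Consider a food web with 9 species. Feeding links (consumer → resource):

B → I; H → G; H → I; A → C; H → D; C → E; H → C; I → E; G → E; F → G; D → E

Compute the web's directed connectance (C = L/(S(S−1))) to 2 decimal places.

C = 0.15

The web has S = 9 species and L = 11 feeding links.
C = L / (S(S−1)) = 11 / 72 = 0.1528 ≈ 0.15.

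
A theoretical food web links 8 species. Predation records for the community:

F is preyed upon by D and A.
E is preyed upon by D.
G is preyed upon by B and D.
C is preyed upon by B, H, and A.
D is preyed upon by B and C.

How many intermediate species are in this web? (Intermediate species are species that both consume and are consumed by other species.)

Intermediate species (has both prey and predators): D, C.
Count: 2.

2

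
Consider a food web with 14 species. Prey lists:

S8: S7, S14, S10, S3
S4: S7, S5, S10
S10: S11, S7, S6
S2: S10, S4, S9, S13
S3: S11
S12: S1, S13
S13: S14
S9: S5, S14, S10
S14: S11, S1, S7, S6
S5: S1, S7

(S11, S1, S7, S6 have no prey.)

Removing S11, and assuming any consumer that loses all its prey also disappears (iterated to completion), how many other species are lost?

Remove S11.
Round 1: S3 (all prey gone) → extinct.
No further losses. Total secondary extinctions: 1.

1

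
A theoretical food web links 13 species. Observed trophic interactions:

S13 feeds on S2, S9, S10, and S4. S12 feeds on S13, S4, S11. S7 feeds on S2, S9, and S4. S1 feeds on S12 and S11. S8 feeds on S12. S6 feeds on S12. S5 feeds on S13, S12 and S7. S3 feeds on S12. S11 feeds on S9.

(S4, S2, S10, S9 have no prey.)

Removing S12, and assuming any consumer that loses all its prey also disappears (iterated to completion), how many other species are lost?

Remove S12.
Round 1: S6 (all prey gone), S3 (all prey gone), S8 (all prey gone) → extinct.
No further losses. Total secondary extinctions: 3.

3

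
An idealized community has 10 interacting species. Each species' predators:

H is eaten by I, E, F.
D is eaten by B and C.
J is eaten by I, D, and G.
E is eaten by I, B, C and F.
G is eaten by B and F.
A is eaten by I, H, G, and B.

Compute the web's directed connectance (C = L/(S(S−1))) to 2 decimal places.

The web has S = 10 species and L = 18 feeding links.
C = L / (S(S−1)) = 18 / 90 = 0.2000 ≈ 0.20.

C = 0.20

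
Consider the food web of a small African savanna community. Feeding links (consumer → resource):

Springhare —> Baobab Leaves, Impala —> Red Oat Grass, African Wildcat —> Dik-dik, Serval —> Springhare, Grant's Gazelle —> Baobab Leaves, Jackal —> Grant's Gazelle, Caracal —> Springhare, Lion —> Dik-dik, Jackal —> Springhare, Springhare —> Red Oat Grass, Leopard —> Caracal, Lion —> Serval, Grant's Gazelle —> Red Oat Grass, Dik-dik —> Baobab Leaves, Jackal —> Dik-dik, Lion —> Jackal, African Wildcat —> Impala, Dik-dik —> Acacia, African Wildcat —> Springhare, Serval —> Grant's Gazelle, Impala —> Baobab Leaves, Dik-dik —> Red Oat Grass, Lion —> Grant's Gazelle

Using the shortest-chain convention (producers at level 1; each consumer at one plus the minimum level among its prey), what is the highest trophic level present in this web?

Producers (level 1): Baobab Leaves, Red Oat Grass, Acacia.
Following each consumer down to its lowest-level prey: Baobab Leaves → Springhare → Caracal → Leopard (levels 1 through 4).
All prey of Leopard (Caracal 3) are at level 3 or above, so Leopard is at level 1 + 3 = 4.
Every consumer has at least one prey at level 3 or below, so none exceeds level 4.

4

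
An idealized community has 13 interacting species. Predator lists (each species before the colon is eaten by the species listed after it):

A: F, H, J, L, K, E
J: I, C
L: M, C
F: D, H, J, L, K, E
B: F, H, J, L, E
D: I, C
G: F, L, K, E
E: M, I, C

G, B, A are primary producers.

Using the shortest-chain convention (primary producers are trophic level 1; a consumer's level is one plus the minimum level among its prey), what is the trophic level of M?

G is a producer → level 1.
E eats G → level 2.
M eats E → level 3.
No prey of M is below level 2, so 3 is the minimum.

Trophic level 3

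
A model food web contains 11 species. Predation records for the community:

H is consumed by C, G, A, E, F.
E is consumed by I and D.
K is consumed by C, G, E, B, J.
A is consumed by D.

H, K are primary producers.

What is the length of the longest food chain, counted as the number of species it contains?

One longest chain: H → E → I.
It has 3 species and 2 links.

3 species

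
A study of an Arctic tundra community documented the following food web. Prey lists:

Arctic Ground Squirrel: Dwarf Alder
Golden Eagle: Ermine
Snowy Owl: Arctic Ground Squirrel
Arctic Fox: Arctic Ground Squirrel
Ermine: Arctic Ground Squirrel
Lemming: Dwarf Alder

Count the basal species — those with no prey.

Basal species (no prey listed): Dwarf Alder.
Count: 1.

1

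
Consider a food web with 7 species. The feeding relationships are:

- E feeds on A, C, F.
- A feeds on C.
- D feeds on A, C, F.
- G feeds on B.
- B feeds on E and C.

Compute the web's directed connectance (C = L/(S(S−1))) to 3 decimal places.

The web has S = 7 species and L = 10 feeding links.
C = L / (S(S−1)) = 10 / 42 = 0.2381 ≈ 0.238.

C = 0.238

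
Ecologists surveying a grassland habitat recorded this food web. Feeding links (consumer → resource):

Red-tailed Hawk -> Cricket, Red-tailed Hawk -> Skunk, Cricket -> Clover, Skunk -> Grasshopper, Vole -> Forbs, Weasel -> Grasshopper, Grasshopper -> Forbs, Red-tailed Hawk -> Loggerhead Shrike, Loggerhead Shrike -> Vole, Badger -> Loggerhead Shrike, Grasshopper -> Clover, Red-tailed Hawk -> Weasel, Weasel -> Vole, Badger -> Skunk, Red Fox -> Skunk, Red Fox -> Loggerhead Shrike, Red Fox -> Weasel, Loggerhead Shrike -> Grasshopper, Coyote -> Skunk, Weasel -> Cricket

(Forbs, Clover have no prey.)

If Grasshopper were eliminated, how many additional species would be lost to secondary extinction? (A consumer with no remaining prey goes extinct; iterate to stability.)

Remove Grasshopper.
Round 1: Skunk (all prey gone) → extinct.
Round 2: Coyote (all prey gone) → extinct.
No further losses. Total secondary extinctions: 2.

2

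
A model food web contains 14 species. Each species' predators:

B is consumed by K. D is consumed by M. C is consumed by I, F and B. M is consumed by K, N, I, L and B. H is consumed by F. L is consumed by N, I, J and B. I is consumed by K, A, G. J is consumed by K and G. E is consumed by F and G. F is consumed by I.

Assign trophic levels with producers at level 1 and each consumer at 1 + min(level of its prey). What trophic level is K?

Trophic level 3

C is a producer → level 1.
I eats C → level 2.
K eats I → level 3.
No prey of K is below level 2, so 3 is the minimum.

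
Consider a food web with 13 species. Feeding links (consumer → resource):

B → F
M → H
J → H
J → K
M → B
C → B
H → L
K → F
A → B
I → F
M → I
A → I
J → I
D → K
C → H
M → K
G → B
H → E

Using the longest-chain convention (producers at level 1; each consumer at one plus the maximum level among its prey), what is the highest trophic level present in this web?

Producers (level 1): E, L, F.
F → I → A gives A level 3.
No species has a prey at level 3, so no species reaches level 4.

3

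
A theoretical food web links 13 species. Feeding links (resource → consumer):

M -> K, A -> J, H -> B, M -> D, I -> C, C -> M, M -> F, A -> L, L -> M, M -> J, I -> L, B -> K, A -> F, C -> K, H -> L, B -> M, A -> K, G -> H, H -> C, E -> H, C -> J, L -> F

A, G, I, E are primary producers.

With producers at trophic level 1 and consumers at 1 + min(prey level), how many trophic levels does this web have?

Producers (level 1): A, G, I, E.
Following each consumer down to its lowest-level prey: A → L → M → D (levels 1 through 4).
All prey of D (M 3) are at level 3 or above, so D is at level 1 + 3 = 4.
Every consumer has at least one prey at level 3 or below, so none exceeds level 4.

4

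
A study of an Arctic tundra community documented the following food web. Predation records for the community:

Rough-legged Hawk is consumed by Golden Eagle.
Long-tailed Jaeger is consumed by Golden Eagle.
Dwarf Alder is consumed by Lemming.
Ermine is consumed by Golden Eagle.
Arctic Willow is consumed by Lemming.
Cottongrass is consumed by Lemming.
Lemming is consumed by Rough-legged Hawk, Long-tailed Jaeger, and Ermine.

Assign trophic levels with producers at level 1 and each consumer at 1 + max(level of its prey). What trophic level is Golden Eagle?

Trophic level 4

Arctic Willow is a producer → level 1.
Lemming eats Arctic Willow (level 1); other prey at levels: Dwarf Alder 1, Cottongrass 1 → level 2.
Rough-legged Hawk eats Lemming → level 3.
Golden Eagle eats Rough-legged Hawk (level 3); other prey at levels: Long-tailed Jaeger 3, Ermine 3 → level 4.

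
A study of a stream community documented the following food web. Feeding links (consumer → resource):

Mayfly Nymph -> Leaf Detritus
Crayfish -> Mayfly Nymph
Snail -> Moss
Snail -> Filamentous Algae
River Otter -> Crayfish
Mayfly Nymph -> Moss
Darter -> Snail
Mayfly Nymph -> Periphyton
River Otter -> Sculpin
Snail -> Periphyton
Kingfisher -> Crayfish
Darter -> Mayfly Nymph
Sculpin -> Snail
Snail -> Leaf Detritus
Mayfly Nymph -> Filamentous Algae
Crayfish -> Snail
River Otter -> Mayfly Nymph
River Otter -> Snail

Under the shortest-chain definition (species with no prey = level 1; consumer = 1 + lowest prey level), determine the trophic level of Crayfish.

Trophic level 3

Leaf Detritus has no prey (basal) → level 1.
Mayfly Nymph eats Leaf Detritus → level 2.
Crayfish eats Mayfly Nymph → level 3.
No prey of Crayfish is below level 2, so 3 is the minimum.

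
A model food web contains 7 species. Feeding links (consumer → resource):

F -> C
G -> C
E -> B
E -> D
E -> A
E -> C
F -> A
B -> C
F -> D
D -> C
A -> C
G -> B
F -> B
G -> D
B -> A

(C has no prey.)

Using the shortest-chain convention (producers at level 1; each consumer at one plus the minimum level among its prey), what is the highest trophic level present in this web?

2

Producers (level 1): C.
Following each consumer down to its lowest-level prey: C → B (levels 1 through 2).
All prey of B (C 1, A 2) are at level 1 or above, so B is at level 1 + 1 = 2.
Every consumer has at least one prey at level 1 or below, so none exceeds level 2.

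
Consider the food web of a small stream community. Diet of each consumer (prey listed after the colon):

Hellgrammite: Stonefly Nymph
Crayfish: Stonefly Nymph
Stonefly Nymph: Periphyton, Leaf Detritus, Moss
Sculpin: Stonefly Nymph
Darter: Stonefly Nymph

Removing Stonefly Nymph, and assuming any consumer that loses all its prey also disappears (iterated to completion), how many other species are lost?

Remove Stonefly Nymph.
Round 1: Darter (all prey gone), Crayfish (all prey gone), Hellgrammite (all prey gone), Sculpin (all prey gone) → extinct.
No further losses. Total secondary extinctions: 4.

4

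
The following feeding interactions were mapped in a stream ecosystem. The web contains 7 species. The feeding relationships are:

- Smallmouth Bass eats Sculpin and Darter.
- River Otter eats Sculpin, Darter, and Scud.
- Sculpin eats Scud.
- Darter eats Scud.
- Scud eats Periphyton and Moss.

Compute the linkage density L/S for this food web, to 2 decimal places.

There are L = 9 links among S = 7 species.
L/S = 9/7 = 1.2857 ≈ 1.29.

L/S = 1.29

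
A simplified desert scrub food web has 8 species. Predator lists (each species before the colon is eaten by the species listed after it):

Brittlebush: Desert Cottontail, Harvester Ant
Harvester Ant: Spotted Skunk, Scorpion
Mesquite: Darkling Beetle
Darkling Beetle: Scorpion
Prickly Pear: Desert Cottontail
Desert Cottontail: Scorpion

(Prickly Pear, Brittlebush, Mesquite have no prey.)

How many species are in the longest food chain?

One longest chain: Brittlebush → Harvester Ant → Spotted Skunk.
It has 3 species and 2 links.

3 species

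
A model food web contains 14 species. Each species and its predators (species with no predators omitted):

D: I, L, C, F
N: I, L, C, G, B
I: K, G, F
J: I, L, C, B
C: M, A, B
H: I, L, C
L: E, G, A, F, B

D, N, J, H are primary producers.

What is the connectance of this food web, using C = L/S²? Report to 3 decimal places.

The web has S = 14 species and L = 27 feeding links.
C = L / S² = 27 / 196 = 0.1378 ≈ 0.138.

C = 0.138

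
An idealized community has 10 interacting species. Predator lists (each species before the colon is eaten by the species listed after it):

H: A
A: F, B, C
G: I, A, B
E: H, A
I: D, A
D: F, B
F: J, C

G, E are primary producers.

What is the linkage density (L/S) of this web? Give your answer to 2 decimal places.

There are L = 15 links among S = 10 species.
L/S = 15/10 = 1.5000 ≈ 1.50.

L/S = 1.50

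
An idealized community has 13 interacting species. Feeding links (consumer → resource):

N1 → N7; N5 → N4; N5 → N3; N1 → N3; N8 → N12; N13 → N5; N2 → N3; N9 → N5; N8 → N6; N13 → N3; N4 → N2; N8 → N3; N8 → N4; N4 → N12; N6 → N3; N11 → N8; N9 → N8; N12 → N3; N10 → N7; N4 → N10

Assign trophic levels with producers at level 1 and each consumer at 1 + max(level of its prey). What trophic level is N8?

Trophic level 4

N3 is a producer → level 1.
N12 eats N3 → level 2.
N4 eats N12 (level 2); other prey at levels: N10 2, N2 2 → level 3.
N8 eats N4 (level 3); other prey at levels: N3 1, N6 2, N12 2 → level 4.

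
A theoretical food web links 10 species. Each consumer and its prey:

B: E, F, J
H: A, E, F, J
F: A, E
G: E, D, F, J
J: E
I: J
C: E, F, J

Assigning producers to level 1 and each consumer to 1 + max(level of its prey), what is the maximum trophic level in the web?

3

Producers (level 1): A, E, D.
A → F → G gives G level 3.
No species has a prey at level 3, so no species reaches level 4.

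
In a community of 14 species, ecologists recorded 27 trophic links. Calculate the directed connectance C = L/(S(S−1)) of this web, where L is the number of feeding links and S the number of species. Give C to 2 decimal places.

C = 0.15

The web has S = 14 species and L = 27 feeding links.
C = L / (S(S−1)) = 27 / 182 = 0.1484 ≈ 0.15.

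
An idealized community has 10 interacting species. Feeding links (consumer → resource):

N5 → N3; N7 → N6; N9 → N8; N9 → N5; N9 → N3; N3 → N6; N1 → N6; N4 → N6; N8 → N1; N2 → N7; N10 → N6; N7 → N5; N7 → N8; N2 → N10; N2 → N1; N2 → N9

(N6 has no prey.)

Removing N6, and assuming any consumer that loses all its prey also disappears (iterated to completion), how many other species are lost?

Remove N6.
Round 1: N4 (all prey gone), N3 (all prey gone), N1 (all prey gone), N10 (all prey gone) → extinct.
Round 2: N8 (all prey gone), N5 (all prey gone) → extinct.
Round 3: N7 (all prey gone), N9 (all prey gone) → extinct.
Round 4: N2 (all prey gone) → extinct.
No further losses. Total secondary extinctions: 9.

9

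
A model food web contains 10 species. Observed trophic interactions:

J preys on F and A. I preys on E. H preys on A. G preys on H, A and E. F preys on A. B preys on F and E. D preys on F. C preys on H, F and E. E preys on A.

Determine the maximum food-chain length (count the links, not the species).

2 links

One longest chain: A → E → G.
It has 3 species and 2 links.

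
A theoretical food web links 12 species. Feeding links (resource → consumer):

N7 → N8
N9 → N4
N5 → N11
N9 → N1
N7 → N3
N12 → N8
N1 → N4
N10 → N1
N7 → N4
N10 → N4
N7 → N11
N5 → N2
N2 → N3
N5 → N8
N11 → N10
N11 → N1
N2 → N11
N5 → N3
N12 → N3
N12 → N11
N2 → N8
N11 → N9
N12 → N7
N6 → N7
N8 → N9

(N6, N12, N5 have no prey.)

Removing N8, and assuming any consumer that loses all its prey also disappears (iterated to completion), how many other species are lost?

0

Remove N8.
Every predator of it retains at least one other prey: N9 still has N11.
No consumer loses all prey, so no secondary extinctions occur.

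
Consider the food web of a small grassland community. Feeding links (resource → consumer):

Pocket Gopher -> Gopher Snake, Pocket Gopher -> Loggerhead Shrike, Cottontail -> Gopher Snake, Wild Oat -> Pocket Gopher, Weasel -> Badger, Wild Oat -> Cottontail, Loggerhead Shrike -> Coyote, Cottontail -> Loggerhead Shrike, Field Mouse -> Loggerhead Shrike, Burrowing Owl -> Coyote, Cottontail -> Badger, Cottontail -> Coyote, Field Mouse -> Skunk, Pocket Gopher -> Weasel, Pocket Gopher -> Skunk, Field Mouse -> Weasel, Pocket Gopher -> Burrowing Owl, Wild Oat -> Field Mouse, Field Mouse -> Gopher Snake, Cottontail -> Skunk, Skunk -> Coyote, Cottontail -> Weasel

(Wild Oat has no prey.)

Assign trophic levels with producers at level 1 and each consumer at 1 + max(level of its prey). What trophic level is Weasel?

Trophic level 3

Wild Oat is a producer → level 1.
Pocket Gopher eats Wild Oat → level 2.
Weasel eats Pocket Gopher (level 2); other prey at levels: Cottontail 2, Field Mouse 2 → level 3.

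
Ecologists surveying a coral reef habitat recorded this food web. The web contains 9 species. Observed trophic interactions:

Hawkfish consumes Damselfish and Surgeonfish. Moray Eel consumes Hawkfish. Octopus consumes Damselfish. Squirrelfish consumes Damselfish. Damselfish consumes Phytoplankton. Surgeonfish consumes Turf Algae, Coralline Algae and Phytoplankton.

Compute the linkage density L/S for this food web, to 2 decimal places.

There are L = 9 links among S = 9 species.
L/S = 9/9 = 1.0000 ≈ 1.00.

L/S = 1.00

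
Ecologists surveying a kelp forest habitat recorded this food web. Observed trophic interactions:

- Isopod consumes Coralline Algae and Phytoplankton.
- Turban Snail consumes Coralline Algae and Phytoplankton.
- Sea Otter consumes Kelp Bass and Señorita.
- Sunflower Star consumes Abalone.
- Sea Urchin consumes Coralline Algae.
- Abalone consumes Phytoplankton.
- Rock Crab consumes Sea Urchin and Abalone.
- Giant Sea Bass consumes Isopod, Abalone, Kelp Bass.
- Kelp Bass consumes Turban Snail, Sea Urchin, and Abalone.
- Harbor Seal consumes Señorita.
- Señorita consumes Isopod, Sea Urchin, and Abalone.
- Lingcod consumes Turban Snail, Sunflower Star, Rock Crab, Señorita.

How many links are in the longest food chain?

One longest chain: Phytoplankton → Turban Snail → Kelp Bass → Sea Otter.
It has 4 species and 3 links.

3 links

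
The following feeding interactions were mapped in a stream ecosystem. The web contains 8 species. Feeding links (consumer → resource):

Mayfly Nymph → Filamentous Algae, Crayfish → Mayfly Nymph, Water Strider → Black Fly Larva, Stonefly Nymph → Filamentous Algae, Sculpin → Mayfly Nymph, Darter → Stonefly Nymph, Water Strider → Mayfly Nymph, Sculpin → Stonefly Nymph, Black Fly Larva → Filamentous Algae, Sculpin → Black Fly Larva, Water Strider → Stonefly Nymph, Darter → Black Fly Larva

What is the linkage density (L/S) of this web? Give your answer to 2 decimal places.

There are L = 12 links among S = 8 species.
L/S = 12/8 = 1.5000 ≈ 1.50.

L/S = 1.50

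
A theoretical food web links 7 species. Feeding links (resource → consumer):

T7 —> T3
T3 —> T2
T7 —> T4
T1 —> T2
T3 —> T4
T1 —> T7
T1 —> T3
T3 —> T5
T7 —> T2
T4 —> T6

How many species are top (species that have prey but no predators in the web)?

Top species (has prey, but nothing eats it): T2, T5, T6.
Count: 3.

3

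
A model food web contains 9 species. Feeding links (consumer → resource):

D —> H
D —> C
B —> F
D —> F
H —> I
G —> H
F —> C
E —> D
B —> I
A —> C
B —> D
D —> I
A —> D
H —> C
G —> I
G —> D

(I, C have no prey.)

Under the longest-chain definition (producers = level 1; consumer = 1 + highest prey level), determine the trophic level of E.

C is a producer → level 1.
F eats C → level 2.
D eats F (level 2); other prey at levels: I 1, C 1, H 2 → level 3.
E eats D → level 4.

Trophic level 4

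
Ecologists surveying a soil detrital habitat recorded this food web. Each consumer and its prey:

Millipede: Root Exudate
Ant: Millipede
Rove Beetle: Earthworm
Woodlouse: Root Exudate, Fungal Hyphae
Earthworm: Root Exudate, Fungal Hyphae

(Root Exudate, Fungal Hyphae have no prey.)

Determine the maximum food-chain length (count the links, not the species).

One longest chain: Root Exudate → Earthworm → Rove Beetle.
It has 3 species and 2 links.

2 links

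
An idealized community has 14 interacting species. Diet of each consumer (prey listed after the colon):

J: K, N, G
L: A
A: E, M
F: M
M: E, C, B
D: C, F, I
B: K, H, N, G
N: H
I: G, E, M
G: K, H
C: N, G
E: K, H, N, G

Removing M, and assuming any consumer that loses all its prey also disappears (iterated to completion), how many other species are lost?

1

Remove M.
Round 1: F (all prey gone) → extinct.
No further losses. Total secondary extinctions: 1.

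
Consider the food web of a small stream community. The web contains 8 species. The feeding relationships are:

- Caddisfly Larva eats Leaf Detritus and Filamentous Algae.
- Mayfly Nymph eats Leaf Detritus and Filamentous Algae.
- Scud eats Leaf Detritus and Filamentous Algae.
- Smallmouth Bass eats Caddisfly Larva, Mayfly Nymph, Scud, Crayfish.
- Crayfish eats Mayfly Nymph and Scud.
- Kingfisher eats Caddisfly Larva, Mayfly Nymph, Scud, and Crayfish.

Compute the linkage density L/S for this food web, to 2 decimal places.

There are L = 16 links among S = 8 species.
L/S = 16/8 = 2.0000 ≈ 2.00.

L/S = 2.00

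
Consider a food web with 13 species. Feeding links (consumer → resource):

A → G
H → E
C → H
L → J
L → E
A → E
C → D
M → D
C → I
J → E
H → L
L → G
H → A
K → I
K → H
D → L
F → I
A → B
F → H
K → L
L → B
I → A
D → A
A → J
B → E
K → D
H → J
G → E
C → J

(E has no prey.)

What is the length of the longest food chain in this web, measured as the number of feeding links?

4 links

One longest chain: E → B → A → I → F.
It has 5 species and 4 links.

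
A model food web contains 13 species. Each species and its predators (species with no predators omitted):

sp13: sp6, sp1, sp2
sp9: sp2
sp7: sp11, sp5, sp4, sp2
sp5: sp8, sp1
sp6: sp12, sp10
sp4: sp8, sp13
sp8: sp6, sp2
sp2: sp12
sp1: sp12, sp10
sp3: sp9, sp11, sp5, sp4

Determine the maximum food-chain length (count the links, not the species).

One longest chain: sp7 → sp5 → sp8 → sp6 → sp12.
It has 5 species and 4 links.

4 links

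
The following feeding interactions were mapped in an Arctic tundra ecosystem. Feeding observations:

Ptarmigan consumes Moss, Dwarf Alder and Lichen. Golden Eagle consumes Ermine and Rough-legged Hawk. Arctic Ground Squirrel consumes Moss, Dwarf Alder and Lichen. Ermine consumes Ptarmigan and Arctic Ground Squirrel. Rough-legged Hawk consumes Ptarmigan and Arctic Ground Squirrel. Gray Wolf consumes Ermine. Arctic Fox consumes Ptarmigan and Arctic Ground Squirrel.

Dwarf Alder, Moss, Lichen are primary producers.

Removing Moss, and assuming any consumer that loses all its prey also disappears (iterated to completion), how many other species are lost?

Remove Moss.
Every predator of it retains at least one other prey: Arctic Ground Squirrel still has Dwarf Alder, Lichen; Ptarmigan still has Dwarf Alder, Lichen.
No consumer loses all prey, so no secondary extinctions occur.

0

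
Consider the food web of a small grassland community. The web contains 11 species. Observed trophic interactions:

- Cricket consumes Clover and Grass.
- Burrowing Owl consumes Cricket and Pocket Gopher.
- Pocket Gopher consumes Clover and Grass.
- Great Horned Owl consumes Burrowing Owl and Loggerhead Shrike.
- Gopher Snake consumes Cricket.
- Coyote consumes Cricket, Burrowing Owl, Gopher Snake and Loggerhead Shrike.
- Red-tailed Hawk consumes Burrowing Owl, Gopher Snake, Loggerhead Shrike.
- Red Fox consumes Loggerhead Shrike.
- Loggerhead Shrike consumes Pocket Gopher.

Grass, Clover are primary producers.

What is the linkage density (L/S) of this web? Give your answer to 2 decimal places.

There are L = 18 links among S = 11 species.
L/S = 18/11 = 1.6364 ≈ 1.64.

L/S = 1.64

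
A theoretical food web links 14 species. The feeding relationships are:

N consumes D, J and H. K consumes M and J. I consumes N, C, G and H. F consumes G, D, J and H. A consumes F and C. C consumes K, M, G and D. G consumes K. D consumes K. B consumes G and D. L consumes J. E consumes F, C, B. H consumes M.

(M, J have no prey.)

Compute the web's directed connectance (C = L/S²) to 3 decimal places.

The web has S = 14 species and L = 28 feeding links.
C = L / S² = 28 / 196 = 0.1429 ≈ 0.143.

C = 0.143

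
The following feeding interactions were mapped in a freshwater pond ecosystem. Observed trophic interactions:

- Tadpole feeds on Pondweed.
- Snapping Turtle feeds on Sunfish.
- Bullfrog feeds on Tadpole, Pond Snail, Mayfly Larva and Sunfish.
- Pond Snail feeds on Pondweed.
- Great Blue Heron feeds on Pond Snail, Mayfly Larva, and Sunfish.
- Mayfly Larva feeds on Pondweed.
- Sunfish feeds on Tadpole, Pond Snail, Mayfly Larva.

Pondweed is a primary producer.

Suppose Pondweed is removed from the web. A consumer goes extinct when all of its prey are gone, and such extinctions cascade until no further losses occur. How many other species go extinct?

Remove Pondweed.
Round 1: Mayfly Larva (all prey gone), Tadpole (all prey gone), Pond Snail (all prey gone) → extinct.
Round 2: Sunfish (all prey gone) → extinct.
Round 3: Great Blue Heron (all prey gone), Bullfrog (all prey gone), Snapping Turtle (all prey gone) → extinct.
No further losses. Total secondary extinctions: 7.

7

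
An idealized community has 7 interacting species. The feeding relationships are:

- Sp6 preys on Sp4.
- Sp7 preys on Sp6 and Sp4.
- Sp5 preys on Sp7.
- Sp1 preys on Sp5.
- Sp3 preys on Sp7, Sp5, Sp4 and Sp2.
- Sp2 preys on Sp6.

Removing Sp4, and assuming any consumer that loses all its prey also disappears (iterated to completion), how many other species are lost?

Remove Sp4.
Round 1: Sp6 (all prey gone) → extinct.
Round 2: Sp7 (all prey gone), Sp2 (all prey gone) → extinct.
Round 3: Sp5 (all prey gone) → extinct.
Round 4: Sp1 (all prey gone), Sp3 (all prey gone) → extinct.
No further losses. Total secondary extinctions: 6.

6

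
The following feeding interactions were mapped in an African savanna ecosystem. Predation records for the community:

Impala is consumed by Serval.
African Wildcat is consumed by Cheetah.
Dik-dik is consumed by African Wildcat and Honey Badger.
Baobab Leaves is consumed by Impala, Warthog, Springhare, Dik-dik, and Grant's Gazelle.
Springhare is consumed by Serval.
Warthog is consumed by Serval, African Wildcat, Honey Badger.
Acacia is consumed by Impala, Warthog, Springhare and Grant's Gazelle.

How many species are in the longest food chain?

One longest chain: Acacia → Warthog → African Wildcat → Cheetah.
It has 4 species and 3 links.

4 species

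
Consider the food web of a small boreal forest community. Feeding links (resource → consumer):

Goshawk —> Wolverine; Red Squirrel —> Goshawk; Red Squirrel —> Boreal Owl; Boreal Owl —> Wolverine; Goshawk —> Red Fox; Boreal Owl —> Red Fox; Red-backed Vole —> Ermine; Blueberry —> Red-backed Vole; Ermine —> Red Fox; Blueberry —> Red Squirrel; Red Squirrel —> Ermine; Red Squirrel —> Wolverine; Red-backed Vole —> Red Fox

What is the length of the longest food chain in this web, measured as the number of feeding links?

3 links

One longest chain: Blueberry → Red Squirrel → Goshawk → Wolverine.
It has 4 species and 3 links.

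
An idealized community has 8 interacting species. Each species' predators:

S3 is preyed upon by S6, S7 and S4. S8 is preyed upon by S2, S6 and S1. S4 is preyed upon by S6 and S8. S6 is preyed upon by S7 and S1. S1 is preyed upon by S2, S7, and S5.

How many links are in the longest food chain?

One longest chain: S3 → S4 → S8 → S6 → S1 → S7.
It has 6 species and 5 links.

5 links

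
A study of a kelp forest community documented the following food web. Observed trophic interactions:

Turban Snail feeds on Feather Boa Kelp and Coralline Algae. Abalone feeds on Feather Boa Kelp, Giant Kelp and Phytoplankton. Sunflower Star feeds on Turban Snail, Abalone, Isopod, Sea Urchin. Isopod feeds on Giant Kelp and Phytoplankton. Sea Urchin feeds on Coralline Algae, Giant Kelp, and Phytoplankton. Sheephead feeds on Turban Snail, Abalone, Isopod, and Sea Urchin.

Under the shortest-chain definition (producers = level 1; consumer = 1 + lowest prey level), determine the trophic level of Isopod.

Trophic level 2

Giant Kelp is a producer → level 1.
Isopod eats Giant Kelp → level 2.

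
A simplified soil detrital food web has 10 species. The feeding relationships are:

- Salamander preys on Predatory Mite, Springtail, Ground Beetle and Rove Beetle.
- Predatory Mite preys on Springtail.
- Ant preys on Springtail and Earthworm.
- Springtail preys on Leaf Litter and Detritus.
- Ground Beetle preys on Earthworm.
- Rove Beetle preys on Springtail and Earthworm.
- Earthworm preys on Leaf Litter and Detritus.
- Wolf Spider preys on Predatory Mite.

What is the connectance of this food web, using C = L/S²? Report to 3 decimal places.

The web has S = 10 species and L = 15 feeding links.
C = L / S² = 15 / 100 = 0.1500 ≈ 0.150.

C = 0.150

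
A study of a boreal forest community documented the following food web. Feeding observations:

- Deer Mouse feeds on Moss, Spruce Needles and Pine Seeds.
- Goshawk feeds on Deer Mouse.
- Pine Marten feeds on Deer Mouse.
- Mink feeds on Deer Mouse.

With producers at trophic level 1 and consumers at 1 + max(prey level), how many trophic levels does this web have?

3

Producers (level 1): Pine Seeds, Moss, Spruce Needles.
Pine Seeds → Deer Mouse → Goshawk gives Goshawk level 3.
No species has a prey at level 3, so no species reaches level 4.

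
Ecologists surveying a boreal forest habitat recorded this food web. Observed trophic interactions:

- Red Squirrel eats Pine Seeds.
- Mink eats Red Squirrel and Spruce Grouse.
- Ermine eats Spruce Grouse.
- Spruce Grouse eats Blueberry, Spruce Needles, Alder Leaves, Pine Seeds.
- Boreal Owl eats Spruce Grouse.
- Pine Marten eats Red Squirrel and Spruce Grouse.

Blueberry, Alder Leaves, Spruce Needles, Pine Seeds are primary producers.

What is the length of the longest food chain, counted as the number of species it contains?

3 species

One longest chain: Blueberry → Spruce Grouse → Mink.
It has 3 species and 2 links.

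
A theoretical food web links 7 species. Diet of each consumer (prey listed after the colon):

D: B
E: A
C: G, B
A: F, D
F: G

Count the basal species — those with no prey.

Basal species (no prey listed): G, B.
Count: 2.

2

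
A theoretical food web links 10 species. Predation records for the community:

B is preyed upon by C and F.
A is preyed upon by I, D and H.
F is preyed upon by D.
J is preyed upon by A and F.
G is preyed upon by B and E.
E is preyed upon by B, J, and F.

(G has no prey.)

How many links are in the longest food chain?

4 links

One longest chain: G → E → J → F → D.
It has 5 species and 4 links.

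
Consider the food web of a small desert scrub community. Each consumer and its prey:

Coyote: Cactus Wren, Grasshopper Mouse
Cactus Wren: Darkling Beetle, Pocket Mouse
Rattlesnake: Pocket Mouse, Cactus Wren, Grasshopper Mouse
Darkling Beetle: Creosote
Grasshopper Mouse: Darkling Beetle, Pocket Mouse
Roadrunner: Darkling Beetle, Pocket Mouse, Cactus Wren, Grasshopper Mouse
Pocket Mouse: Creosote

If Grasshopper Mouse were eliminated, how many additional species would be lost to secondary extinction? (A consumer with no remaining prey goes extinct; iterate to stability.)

0

Remove Grasshopper Mouse.
Every predator of it retains at least one other prey: Rattlesnake still has Pocket Mouse, Cactus Wren; Roadrunner still has Darkling Beetle, Pocket Mouse, Cactus Wren; Coyote still has Cactus Wren.
No consumer loses all prey, so no secondary extinctions occur.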